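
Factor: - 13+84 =71^1= 71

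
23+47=70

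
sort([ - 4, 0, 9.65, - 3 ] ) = [ - 4,-3,0,9.65 ] 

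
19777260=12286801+7490459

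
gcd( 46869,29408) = 919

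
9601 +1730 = 11331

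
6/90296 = 3/45148 = 0.00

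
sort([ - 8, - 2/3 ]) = [ - 8,-2/3 ]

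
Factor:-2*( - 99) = 2^1*3^2*11^1=198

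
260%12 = 8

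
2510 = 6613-4103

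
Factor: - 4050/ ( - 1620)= 2^ ( - 1)*5^1=5/2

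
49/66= 49/66=0.74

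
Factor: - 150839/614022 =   -  2^(  -  1)*3^( - 1 )*13^1*41^1*283^1*102337^( - 1)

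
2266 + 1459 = 3725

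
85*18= 1530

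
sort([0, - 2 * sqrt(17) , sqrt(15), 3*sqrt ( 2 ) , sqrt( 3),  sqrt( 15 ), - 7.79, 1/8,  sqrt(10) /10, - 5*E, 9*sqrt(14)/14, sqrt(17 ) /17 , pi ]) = [ - 5*E,  -  2*sqrt ( 17 ), - 7.79, 0,1/8, sqrt(17 ) /17 , sqrt(10) /10,sqrt(3) , 9*sqrt( 14) /14, pi, sqrt( 15), sqrt( 15),3*sqrt(2 )]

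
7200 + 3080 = 10280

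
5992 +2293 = 8285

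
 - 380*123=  - 46740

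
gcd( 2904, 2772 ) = 132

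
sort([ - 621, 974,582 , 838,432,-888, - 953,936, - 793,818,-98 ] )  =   [ - 953, - 888, - 793, - 621,-98, 432, 582, 818, 838,  936, 974]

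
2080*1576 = 3278080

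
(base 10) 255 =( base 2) 11111111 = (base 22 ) BD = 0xFF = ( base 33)7O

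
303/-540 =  - 101/180 = - 0.56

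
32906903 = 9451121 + 23455782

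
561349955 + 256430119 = 817780074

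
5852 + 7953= 13805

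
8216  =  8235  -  19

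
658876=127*5188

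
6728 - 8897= - 2169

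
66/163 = 66/163 = 0.40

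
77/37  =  77/37  =  2.08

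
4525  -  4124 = 401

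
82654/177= 82654/177 = 466.97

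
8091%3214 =1663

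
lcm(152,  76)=152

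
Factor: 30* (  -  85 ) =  - 2^1*3^1*5^2*17^1 =- 2550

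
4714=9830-5116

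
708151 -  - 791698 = 1499849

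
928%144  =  64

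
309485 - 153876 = 155609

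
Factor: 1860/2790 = 2^1*3^( - 1) = 2/3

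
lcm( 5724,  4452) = 40068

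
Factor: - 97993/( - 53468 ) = 2^( - 2)*7^1*13367^ ( - 1)*13999^1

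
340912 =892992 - 552080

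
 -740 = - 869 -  - 129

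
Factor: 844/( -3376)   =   - 1/4 = - 2^(  -  2 ) 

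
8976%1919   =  1300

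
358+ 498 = 856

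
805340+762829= 1568169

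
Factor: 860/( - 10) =-86 = - 2^1*43^1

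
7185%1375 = 310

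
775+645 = 1420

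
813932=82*9926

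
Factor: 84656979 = 3^2*11^1 * 67^1*12763^1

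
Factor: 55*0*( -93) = 0=0^1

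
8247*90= 742230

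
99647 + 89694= 189341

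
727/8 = 90+7/8  =  90.88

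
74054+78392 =152446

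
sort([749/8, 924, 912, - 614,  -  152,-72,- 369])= [ - 614,-369, - 152 , - 72,749/8, 912,924 ]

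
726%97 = 47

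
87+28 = 115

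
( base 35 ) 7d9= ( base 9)13353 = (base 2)10001101001111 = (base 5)242124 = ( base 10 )9039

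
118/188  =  59/94= 0.63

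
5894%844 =830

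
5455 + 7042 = 12497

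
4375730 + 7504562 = 11880292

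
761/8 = 95 + 1/8 = 95.12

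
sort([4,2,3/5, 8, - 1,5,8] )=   [ - 1,  3/5,2,4,5, 8, 8 ] 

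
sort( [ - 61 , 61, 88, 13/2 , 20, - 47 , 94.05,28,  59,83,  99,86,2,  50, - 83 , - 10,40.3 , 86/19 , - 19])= [ - 83, - 61, - 47 ,- 19, - 10,2, 86/19 , 13/2, 20, 28,  40.3, 50, 59,61 , 83,86, 88,94.05 , 99 ] 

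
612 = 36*17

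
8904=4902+4002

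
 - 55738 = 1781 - 57519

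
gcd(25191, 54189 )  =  81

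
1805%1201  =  604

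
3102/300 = 10 + 17/50 = 10.34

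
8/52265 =8/52265 = 0.00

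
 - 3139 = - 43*73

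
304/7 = 304/7 = 43.43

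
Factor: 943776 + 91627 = 1035403^1 = 1035403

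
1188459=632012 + 556447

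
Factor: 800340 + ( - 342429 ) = 3^2* 83^1*613^1 = 457911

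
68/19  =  3 + 11/19 = 3.58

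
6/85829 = 6/85829 = 0.00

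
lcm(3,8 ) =24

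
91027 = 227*401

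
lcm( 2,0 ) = 0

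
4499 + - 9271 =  - 4772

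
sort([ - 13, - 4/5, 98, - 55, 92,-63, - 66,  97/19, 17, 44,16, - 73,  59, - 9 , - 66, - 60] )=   [ - 73 , - 66, - 66,  -  63, - 60, - 55,  -  13, - 9 ,-4/5,97/19, 16, 17, 44, 59,92, 98 ]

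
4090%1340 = 70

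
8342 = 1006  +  7336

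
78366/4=19591+1/2 = 19591.50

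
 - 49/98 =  - 1 + 1/2 = - 0.50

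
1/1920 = 1/1920= 0.00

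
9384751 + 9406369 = 18791120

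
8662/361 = 8662/361 = 23.99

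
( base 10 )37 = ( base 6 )101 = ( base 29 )18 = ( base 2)100101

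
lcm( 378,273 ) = 4914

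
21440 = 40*536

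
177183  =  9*19687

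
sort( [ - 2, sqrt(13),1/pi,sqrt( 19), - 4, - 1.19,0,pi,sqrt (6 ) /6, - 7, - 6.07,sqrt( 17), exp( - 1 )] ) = [-7,-6.07 , - 4,- 2, - 1.19 , 0,1/pi , exp( - 1 ),sqrt( 6)/6  ,  pi,sqrt( 13 ),sqrt( 17), sqrt ( 19) ] 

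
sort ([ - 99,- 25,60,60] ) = [ - 99,- 25,60,60] 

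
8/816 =1/102  =  0.01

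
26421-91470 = -65049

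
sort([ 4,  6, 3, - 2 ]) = [ - 2, 3,4,  6]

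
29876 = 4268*7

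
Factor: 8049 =3^1 * 2683^1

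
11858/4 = 5929/2 = 2964.50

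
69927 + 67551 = 137478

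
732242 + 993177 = 1725419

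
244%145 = 99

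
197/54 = 197/54 = 3.65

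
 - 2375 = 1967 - 4342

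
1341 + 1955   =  3296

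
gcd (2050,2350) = 50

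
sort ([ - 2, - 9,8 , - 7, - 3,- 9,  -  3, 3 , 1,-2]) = [ - 9, - 9,-7, - 3,-3, - 2, - 2,1,3 , 8]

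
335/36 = 9 + 11/36=9.31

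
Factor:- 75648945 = -3^1*5^1*5043263^1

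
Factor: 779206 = 2^1*53^1*7351^1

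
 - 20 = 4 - 24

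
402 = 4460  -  4058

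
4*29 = 116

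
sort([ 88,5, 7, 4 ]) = [ 4, 5 , 7,88] 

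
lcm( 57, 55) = 3135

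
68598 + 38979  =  107577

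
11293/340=11293/340= 33.21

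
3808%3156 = 652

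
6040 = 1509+4531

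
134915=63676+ 71239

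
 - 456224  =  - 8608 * 53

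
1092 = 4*273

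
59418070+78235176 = 137653246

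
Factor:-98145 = -3^3 *5^1 * 727^1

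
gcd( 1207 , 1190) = 17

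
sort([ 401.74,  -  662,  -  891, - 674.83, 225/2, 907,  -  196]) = [  -  891, - 674.83,-662, - 196, 225/2, 401.74, 907 ]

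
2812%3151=2812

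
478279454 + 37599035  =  515878489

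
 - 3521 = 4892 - 8413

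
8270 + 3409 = 11679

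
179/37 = 179/37= 4.84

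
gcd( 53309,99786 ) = 1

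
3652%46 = 18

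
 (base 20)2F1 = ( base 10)1101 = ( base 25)1J1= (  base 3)1111210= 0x44D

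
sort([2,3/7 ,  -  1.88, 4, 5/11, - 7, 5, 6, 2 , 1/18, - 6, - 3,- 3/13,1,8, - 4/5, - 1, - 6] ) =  [ - 7, - 6,-6, - 3, - 1.88, - 1,-4/5, - 3/13,1/18, 3/7,  5/11,1, 2,2, 4, 5 , 6,8 ]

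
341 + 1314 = 1655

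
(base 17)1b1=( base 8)735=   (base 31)FC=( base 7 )1251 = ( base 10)477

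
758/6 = 126 + 1/3 = 126.33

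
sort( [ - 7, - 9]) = [-9,-7] 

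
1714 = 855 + 859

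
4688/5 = 937 + 3/5  =  937.60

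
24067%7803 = 658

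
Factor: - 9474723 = -3^2*1052747^1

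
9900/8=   2475/2  =  1237.50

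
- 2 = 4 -6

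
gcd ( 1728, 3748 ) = 4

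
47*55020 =2585940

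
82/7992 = 41/3996 = 0.01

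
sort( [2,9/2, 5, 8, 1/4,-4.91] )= [ - 4.91 , 1/4, 2, 9/2, 5, 8]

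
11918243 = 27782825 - 15864582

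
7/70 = 1/10 = 0.10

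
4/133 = 4/133 = 0.03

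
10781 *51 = 549831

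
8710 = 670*13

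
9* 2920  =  26280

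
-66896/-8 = 8362/1 = 8362.00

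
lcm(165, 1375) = 4125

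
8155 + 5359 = 13514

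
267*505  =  134835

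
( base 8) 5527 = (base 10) 2903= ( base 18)8h5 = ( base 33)2LW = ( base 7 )11315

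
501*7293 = 3653793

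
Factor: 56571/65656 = 2^( - 3)* 3^1*29^(-1)*109^1*173^1*283^( - 1 ) 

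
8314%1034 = 42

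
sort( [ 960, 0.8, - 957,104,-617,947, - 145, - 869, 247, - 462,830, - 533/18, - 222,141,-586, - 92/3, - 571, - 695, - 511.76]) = [-957 , - 869, - 695,  -  617,-586, - 571, - 511.76, - 462, - 222, - 145, - 92/3, - 533/18,0.8, 104,141 , 247,830, 947, 960] 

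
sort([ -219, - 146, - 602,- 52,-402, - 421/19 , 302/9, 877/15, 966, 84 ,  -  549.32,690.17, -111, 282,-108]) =[ -602,-549.32, - 402,  -  219, -146, - 111, - 108, - 52,  -  421/19,  302/9, 877/15  ,  84,  282, 690.17, 966]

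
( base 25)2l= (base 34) 23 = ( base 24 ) 2N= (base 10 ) 71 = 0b1000111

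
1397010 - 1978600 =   -  581590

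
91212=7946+83266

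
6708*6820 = 45748560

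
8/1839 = 8/1839 = 0.00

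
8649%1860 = 1209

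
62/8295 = 62/8295 = 0.01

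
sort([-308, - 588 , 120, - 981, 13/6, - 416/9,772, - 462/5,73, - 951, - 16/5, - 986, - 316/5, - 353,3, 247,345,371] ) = [ - 986,- 981, - 951, - 588, - 353, - 308,-462/5,- 316/5, - 416/9,- 16/5, 13/6, 3 , 73, 120 , 247,345,371,772 ]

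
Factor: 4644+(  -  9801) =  - 3^3*  191^1 = - 5157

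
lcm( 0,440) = 0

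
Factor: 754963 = 11^1*68633^1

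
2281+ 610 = 2891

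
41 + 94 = 135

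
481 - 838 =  - 357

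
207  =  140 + 67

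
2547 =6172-3625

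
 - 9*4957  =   - 44613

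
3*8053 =24159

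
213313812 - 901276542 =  - 687962730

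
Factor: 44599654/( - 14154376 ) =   -  22299827/7077188=-2^( - 2) * 11^1 *1769297^( - 1)*2027257^1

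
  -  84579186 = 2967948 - 87547134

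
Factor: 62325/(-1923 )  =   - 20775/641 = - 3^1 * 5^2*277^1*641^(  -  1)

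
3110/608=5 + 35/304= 5.12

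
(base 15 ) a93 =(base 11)1881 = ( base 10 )2388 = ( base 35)1X8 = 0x954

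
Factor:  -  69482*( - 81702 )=5676818364 = 2^2 * 3^3*7^2*17^1*89^1*709^1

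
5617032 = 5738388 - 121356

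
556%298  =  258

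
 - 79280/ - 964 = 82 + 58/241 = 82.24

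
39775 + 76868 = 116643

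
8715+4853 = 13568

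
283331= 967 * 293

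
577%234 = 109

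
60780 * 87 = 5287860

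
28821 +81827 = 110648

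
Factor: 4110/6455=2^1*3^1*137^1*1291^( - 1)  =  822/1291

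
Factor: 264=2^3*3^1*11^1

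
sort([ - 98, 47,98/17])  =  [ - 98,98/17,47]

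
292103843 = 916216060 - 624112217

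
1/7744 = 1/7744 =0.00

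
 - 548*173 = -94804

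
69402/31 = 2238 + 24/31   =  2238.77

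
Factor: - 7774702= -2^1*13^1 * 299027^1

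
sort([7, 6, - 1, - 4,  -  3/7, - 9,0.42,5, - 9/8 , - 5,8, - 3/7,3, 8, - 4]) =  [ - 9, - 5, - 4, - 4, - 9/8, - 1, - 3/7, - 3/7, 0.42, 3, 5,6,7,8,8 ] 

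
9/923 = 9/923 = 0.01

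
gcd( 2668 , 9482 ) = 2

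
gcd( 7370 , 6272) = 2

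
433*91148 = 39467084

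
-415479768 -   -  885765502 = 470285734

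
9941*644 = 6402004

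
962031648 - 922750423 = 39281225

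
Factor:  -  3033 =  - 3^2*337^1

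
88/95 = 88/95 = 0.93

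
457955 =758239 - 300284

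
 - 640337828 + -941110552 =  - 1581448380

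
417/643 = 417/643 = 0.65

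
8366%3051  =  2264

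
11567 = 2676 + 8891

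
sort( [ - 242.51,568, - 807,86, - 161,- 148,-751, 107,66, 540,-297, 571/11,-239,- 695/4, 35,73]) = [ - 807, - 751,-297,-242.51,- 239, - 695/4,-161, - 148,35,571/11,66, 73,86, 107,540, 568 ] 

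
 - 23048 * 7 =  - 161336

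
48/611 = 48/611 = 0.08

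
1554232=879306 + 674926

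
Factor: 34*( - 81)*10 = - 27540 = - 2^2 * 3^4*5^1 * 17^1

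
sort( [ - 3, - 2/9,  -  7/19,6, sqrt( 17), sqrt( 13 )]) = [ - 3, - 7/19, - 2/9 , sqrt( 13), sqrt(17),6]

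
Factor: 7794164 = 2^2  *7^1*278363^1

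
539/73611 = 539/73611 = 0.01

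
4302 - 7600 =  - 3298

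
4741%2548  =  2193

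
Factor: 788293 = 11^1*71663^1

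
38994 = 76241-37247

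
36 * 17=612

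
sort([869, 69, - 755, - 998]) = [- 998, - 755, 69,869]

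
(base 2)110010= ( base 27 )1n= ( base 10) 50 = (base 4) 302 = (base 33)1H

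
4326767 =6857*631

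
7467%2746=1975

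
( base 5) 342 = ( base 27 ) 3g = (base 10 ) 97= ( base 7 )166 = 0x61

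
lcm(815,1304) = 6520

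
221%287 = 221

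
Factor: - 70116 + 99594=2^1*3^1*17^3 = 29478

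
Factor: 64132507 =37^1*1733311^1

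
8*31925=255400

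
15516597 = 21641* 717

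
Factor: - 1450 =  - 2^1*5^2*29^1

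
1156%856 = 300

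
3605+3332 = 6937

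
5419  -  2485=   2934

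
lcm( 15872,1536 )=47616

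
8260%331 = 316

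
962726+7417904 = 8380630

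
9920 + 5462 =15382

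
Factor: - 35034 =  - 2^1*3^1*5839^1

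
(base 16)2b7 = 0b1010110111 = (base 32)LN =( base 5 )10240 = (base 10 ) 695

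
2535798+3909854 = 6445652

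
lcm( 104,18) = 936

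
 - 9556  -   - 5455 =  - 4101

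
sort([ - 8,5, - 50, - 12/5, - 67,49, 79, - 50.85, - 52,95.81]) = [ - 67, - 52, - 50.85, - 50 , - 8, - 12/5, 5,49,79,  95.81]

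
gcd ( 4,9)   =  1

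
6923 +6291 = 13214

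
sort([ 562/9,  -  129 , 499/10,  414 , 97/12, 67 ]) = [ - 129, 97/12,499/10,562/9,67,  414 ] 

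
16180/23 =16180/23 = 703.48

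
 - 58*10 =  - 580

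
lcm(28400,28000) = 1988000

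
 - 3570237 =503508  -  4073745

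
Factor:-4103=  - 11^1*373^1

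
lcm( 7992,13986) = 55944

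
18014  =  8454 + 9560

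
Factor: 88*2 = 176 = 2^4*11^1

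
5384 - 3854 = 1530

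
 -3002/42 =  - 72+ 11/21 = - 71.48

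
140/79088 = 35/19772 = 0.00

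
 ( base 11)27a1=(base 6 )24432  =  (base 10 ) 3620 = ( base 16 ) E24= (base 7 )13361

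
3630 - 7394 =-3764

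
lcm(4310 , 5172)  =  25860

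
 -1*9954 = - 9954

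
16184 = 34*476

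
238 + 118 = 356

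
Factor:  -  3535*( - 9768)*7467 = 257834613960 = 2^3*3^2*5^1*7^1*11^1*19^1 * 37^1*101^1 * 131^1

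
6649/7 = 6649/7  =  949.86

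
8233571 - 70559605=-62326034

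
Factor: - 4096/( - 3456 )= 32/27=2^5*3^( - 3)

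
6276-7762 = -1486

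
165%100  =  65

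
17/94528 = 17/94528  =  0.00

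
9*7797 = 70173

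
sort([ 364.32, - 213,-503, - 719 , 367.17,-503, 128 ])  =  [-719,-503, - 503, - 213,128 , 364.32, 367.17 ]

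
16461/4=16461/4=4115.25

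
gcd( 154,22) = 22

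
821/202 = 821/202 = 4.06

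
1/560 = 1/560 = 0.00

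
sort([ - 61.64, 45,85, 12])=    [ - 61.64 , 12,45, 85]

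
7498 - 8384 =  - 886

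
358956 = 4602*78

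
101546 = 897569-796023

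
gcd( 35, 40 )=5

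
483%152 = 27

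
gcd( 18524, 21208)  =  44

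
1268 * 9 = 11412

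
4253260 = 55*77332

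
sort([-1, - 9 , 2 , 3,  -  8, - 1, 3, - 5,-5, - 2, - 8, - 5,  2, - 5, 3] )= [ - 9, - 8, - 8, - 5 ,-5, - 5, - 5, - 2,-1, - 1, 2,  2,3, 3, 3 ] 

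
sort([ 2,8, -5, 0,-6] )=[ - 6, - 5,0,2,8 ]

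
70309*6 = 421854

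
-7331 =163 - 7494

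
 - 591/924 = - 1 + 111/308 =- 0.64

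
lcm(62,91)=5642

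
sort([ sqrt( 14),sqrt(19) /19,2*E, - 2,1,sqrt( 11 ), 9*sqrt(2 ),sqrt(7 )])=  [ - 2,sqrt( 19) /19,1, sqrt(7),sqrt(11 ),  sqrt(14 ), 2*E  ,  9*sqrt(2) ] 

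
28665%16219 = 12446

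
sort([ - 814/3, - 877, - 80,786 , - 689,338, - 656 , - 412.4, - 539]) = [ - 877, - 689, - 656, - 539,  -  412.4,  -  814/3, - 80,338,  786]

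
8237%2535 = 632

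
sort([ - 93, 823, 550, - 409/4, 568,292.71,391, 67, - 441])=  [ - 441, - 409/4, - 93, 67, 292.71, 391, 550, 568, 823] 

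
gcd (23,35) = 1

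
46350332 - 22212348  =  24137984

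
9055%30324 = 9055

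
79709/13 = 79709/13 =6131.46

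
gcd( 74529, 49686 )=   24843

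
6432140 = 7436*865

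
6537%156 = 141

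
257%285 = 257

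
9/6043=9/6043= 0.00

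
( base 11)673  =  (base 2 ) 1100100110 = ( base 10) 806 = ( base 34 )no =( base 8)1446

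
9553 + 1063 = 10616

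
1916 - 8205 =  - 6289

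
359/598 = 359/598 =0.60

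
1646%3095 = 1646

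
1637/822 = 1+815/822= 1.99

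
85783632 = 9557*8976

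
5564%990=614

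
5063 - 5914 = - 851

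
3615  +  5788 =9403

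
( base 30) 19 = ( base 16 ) 27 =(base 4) 213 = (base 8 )47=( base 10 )39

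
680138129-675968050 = 4170079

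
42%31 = 11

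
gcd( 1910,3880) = 10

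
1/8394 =1/8394=   0.00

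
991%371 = 249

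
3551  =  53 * 67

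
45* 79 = 3555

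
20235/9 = 2248+ 1/3 = 2248.33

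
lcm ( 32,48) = 96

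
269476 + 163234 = 432710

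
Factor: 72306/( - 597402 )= - 103/851 = - 23^( -1)*37^( - 1)*103^1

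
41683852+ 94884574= 136568426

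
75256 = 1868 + 73388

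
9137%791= 436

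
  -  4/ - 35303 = 4/35303 = 0.00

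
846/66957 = 282/22319= 0.01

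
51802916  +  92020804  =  143823720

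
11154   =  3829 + 7325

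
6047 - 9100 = - 3053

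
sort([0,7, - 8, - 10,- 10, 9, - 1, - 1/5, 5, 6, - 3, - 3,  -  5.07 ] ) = [ - 10, - 10, - 8 ,-5.07, - 3, - 3, - 1, - 1/5, 0, 5, 6, 7, 9]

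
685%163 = 33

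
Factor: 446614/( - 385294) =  - 437/377 = - 13^( - 1) * 19^1*23^1*29^ ( - 1 )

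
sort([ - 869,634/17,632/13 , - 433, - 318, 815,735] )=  [ - 869, - 433, - 318,634/17, 632/13,735,815]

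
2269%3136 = 2269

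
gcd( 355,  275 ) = 5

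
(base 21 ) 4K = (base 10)104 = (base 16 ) 68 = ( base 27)3n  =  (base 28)3k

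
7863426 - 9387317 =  - 1523891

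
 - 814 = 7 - 821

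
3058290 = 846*3615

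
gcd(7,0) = 7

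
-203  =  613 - 816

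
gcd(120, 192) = 24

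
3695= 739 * 5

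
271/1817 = 271/1817 =0.15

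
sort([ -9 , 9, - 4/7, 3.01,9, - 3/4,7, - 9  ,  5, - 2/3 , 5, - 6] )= [  -  9 , - 9, - 6, - 3/4,-2/3,-4/7,3.01, 5,5,7,9, 9 ] 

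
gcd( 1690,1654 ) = 2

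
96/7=96/7 = 13.71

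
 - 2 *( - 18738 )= 37476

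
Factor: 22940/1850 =2^1*5^( - 1)*31^1 = 62/5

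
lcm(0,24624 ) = 0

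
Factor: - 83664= - 2^4*3^2*7^1*83^1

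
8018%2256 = 1250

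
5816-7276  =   - 1460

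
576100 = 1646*350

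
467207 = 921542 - 454335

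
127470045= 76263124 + 51206921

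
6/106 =3/53= 0.06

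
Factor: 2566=2^1*1283^1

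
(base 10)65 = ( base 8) 101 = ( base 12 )55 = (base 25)2F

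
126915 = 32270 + 94645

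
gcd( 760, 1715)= 5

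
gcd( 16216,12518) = 2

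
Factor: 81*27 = 3^7 = 2187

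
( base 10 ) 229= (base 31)7C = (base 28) 85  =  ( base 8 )345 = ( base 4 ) 3211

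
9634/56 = 172+1/28  =  172.04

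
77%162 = 77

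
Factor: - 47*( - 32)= 2^5* 47^1 = 1504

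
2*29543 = 59086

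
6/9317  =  6/9317 = 0.00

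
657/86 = 657/86 = 7.64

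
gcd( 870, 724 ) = 2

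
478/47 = 478/47 = 10.17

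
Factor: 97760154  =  2^1*3^1*41^1*587^1 * 677^1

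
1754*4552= 7984208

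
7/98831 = 7/98831 = 0.00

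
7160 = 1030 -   -  6130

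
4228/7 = 604 = 604.00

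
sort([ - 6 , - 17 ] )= [-17 , - 6]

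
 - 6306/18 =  - 351 + 2/3  =  - 350.33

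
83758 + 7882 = 91640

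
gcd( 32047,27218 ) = 439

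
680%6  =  2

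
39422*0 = 0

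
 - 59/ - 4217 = 59/4217 = 0.01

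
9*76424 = 687816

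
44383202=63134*703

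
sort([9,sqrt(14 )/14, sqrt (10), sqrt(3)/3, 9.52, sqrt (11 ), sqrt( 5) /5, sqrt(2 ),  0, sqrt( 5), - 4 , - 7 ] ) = [ - 7, - 4,0, sqrt( 14)/14,  sqrt( 5 )/5,sqrt( 3)/3 , sqrt (2 ), sqrt(5 ),sqrt ( 10 )  ,  sqrt( 11 ),9,9.52]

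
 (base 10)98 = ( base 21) 4e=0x62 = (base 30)38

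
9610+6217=15827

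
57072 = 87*656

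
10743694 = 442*24307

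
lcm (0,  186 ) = 0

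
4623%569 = 71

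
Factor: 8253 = 3^2*7^1* 131^1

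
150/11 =150/11=13.64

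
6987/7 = 998+ 1/7 = 998.14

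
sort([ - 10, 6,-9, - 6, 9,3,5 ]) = [  -  10,-9, - 6,3,5  ,  6,9] 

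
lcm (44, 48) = 528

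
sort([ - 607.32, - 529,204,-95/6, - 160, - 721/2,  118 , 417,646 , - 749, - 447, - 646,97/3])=[ -749,- 646,-607.32, - 529, - 447,-721/2,- 160, - 95/6,97/3, 118, 204,417, 646 ] 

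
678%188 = 114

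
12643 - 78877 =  - 66234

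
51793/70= 739  +  9/10   =  739.90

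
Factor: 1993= 1993^1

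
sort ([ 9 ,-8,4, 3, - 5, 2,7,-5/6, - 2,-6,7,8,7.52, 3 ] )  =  [ - 8,- 6,-5, - 2,  -  5/6, 2, 3,3,4,7, 7,7.52,8,9]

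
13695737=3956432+9739305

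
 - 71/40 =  - 2  +  9/40 = - 1.77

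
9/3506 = 9/3506 = 0.00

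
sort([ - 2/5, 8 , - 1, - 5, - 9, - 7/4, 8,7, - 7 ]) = [ - 9 , - 7 , - 5  , - 7/4 , - 1, - 2/5, 7 , 8,8]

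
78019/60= 1300+ 19/60 = 1300.32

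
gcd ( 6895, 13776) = 7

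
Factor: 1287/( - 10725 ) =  - 3/25 =-3^1*5^( - 2 ) 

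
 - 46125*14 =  - 645750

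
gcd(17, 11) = 1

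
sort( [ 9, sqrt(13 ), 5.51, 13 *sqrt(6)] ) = [sqrt( 13), 5.51,9, 13*sqrt( 6 )]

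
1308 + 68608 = 69916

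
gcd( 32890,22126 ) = 598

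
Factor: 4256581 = 7^2*86869^1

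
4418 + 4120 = 8538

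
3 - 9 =-6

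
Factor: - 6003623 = - 6003623^1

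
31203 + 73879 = 105082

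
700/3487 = 700/3487 = 0.20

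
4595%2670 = 1925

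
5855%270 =185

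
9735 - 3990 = 5745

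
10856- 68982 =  - 58126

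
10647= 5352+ 5295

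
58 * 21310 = 1235980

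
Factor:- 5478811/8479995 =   -  3^(-1) *5^(  -  1) * 13^2*17^1*1907^1 *565333^( - 1 ) 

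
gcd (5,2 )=1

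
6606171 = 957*6903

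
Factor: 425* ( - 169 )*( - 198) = 14221350  =  2^1*3^2 * 5^2*11^1*13^2*17^1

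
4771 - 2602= 2169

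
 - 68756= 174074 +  - 242830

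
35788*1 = 35788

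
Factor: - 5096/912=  - 637/114 = - 2^( - 1)*3^(  -  1 )*7^2*13^1*19^( - 1) 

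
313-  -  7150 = 7463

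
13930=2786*5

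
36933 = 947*39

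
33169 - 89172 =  - 56003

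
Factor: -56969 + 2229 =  - 54740 = - 2^2*5^1*7^1 * 17^1*23^1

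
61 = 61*1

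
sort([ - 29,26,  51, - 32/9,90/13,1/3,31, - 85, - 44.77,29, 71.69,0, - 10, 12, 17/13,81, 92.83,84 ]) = [ - 85, - 44.77 , - 29,  -  10,  -  32/9,0,1/3,  17/13,90/13,12,26,29,31,51,71.69,81,  84,92.83 ] 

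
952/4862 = 28/143 =0.20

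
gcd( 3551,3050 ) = 1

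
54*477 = 25758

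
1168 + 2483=3651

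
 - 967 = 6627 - 7594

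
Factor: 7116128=2^5 * 222379^1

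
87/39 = 29/13 = 2.23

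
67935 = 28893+39042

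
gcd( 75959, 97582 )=1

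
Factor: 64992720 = 2^4*3^1*5^1 * 13^1 * 37^1*563^1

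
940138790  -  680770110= 259368680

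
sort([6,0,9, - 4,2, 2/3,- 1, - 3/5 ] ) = [ - 4, - 1, - 3/5, 0, 2/3,2 , 6, 9]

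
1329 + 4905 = 6234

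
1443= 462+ 981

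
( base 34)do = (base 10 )466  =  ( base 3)122021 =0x1d2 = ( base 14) 254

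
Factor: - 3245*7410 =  - 2^1*3^1*5^2*11^1*13^1*19^1*59^1 = - 24045450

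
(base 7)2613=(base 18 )310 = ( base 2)1111011110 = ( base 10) 990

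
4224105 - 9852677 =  -5628572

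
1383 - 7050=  - 5667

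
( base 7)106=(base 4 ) 313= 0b110111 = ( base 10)55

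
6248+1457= 7705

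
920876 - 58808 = 862068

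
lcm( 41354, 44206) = 1281974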